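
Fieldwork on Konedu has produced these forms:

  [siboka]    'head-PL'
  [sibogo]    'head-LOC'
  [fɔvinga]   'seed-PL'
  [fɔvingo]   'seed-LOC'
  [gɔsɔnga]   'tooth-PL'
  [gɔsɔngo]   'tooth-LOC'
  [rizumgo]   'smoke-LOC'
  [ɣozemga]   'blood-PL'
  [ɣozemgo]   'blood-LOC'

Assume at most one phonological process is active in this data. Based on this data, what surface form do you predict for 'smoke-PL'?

[rizumga]

The PL suffix surfaces as [-ga] and [-ka], depending on the final segment of the stem.
The LOC suffix, which begins with [g], is invariant after every stem; so [g] is not altered by any rule here.
The PL suffix is therefore /-ka/ underlyingly, with post-nasal voicing: voiceless stops become voiced after a nasal.
After 'smoke', which ends in a nasal, the suffix surfaces as [-ga], giving [rizumga].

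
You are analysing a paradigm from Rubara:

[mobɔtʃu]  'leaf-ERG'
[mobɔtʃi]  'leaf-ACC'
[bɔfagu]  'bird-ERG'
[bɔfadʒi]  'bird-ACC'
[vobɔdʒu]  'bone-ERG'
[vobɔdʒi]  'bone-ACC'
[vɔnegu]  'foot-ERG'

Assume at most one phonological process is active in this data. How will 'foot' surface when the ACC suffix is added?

[vɔnedʒi]

'bird' shows [dʒ] ~ [g] at the end of the stem ([bɔfadʒi] vs [bɔfagu]).
Compare 'bone', with invariant [dʒ] in [vobɔdʒi] and [vobɔdʒu]: an analysis with underlying /dʒ/ and a rule producing [g] before the ERG suffix would wrongly predict alternation here too.
Therefore /g/ is basic and [dʒ] is derived by palatalization before a front vowel (/g/ becomes palato-alveolar [dʒ] before a front vowel).
The one attested form of 'foot', [vɔnegu], shows underlying /vɔneg/. Applying the same rule before a front vowel gives [vɔnedʒi].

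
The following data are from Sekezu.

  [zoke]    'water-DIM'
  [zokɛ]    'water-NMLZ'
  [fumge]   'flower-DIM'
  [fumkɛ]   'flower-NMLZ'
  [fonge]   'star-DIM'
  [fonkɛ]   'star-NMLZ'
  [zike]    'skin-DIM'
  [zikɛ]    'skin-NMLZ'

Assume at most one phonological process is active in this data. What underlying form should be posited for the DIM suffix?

/-ge/

The DIM suffix surfaces as [-ge] and [-ke], depending on the final segment of the stem.
By contrast the NMLZ suffix keeps its initial [k] throughout — that segment must be underlying.
So the underlying form is /-ge/, and voiced stops become voiceless after a vowel.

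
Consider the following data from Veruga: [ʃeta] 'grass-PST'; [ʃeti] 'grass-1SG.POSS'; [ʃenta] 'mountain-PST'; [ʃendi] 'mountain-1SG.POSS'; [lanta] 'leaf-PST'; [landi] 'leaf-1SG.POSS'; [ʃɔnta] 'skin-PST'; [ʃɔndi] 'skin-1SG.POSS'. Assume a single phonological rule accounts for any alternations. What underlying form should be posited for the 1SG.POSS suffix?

The 1SG.POSS morpheme has two allomorphs, [-di] and [-ti].
By contrast the PST suffix keeps its initial [t] throughout — that segment must be underlying.
So the underlying form is /-di/, and voiced stops become voiceless after a vowel.

/-di/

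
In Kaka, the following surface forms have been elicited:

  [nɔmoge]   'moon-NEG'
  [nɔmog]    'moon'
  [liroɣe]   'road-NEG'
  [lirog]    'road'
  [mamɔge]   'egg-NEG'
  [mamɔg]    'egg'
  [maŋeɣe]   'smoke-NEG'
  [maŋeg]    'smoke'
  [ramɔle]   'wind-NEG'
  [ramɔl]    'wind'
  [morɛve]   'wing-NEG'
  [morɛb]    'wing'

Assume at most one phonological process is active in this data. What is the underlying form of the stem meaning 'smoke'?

In [maŋeɣe] and [maŋeg] the final segment of 'smoke' alternates: [ɣ] ~ [g].
Compare 'moon', with invariant [g] in [nɔmoge] and [nɔmog]: an analysis with underlying /g/ and a rule producing [ɣ] before the NEG suffix would wrongly predict alternation here too.
Therefore /ɣ/ is basic and [g] is derived by word-final hardening (voiced fricatives become stops word-finally).
So 'smoke' = /maŋeɣ/.

/maŋeɣ/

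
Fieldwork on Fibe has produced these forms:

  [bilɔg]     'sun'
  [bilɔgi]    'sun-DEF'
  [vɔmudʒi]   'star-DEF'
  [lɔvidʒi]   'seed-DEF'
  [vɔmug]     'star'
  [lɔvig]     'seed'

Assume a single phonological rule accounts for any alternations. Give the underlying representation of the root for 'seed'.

/lɔvidʒ/

The stem for 'seed' ends in [dʒ] in [lɔvidʒi] but [g] in [lɔvig].
The stem 'sun' ([bilɔgi], [bilɔg]) shows [g] unchanged in both environments, so [g] cannot be basic with [dʒ] derived before the DEF suffix.
Therefore /dʒ/ is basic and [g] is derived by depalatalization (palato-alveolar /dʒ/ becomes [g] when no front vowel follows).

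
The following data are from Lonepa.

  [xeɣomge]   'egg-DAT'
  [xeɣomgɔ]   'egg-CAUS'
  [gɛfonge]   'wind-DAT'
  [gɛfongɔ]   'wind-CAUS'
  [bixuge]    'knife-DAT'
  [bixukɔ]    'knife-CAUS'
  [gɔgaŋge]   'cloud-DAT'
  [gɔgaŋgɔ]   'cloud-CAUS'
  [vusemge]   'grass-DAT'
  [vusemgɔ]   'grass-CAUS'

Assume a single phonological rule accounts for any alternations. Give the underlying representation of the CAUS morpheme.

/-kɔ/

The CAUS suffix surfaces as [-gɔ] and [-kɔ], depending on the final segment of the stem.
The DAT suffix, which begins with [g], is invariant after every stem; so [g] is not altered by any rule here.
The CAUS suffix is therefore /-kɔ/ underlyingly, with post-nasal voicing: voiceless stops become voiced after a nasal.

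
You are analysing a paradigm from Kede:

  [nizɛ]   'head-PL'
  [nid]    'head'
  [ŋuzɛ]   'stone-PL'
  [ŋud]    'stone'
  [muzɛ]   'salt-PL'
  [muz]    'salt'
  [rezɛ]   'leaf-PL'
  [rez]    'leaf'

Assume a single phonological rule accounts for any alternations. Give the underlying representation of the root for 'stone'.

The stem for 'stone' ends in [z] in [ŋuzɛ] but [d] in [ŋud].
But 'salt' keeps [z] in both environments ([muzɛ], [muz]), so there is no rule changing /z/ to [d] in isolation.
The alternation reflects intervocalic spirantization: voiced stops become fricatives between vowels. /d/ is underlying.

/ŋud/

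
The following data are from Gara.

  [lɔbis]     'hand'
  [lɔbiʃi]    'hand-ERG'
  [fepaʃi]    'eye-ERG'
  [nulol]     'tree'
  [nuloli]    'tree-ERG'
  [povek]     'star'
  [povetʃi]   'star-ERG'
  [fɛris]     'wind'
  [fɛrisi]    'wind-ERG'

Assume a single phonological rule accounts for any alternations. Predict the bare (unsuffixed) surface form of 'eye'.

[fepas]

The stem for 'hand' ends in [s] in [lɔbis] but [ʃ] in [lɔbiʃi].
But 'wind' keeps [s] in both environments ([fɛris], [fɛrisi]), so there is no rule changing /s/ to [ʃ] before the ERG suffix.
The alternation reflects depalatalization: palato-alveolar /tʃ/ and /ʃ/ become [k] and [s] when no front vowel follows. /ʃ/ is underlying.
From [fepaʃi] the stem 'eye' is /fepaʃ/; when no front vowel follows this yields [fepas].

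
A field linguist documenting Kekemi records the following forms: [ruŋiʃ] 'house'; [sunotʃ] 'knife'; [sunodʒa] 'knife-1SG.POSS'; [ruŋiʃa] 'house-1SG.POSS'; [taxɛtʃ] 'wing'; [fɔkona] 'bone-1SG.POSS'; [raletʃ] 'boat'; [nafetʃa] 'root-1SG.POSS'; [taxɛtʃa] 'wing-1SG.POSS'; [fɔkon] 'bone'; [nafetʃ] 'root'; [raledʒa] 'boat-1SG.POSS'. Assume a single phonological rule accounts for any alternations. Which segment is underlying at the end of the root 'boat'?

In [raledʒa] and [raletʃ] the final segment of 'boat' alternates: [dʒ] ~ [tʃ].
But 'wing' keeps [tʃ] in both environments ([taxɛtʃa], [taxɛtʃ]), so there is no rule changing /tʃ/ to [dʒ] before the 1SG.POSS suffix.
So /dʒ/ is underlying, and a rule of word-final obstruent devoicing — voiced obstruents become voiceless word-finally — gives [tʃ].

/dʒ/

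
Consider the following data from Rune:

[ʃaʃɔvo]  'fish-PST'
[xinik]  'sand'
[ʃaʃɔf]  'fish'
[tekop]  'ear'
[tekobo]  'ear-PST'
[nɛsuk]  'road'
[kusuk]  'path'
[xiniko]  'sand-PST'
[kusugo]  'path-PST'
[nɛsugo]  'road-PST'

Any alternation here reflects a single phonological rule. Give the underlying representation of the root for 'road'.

'road' shows [k] ~ [g] at the end of the stem ([nɛsuk] vs [nɛsugo]).
But 'sand' keeps [k] in both environments ([xinik], [xiniko]), so there is no rule changing /k/ to [g] before the PST suffix.
The alternation reflects word-final obstruent devoicing: voiced obstruents become voiceless word-finally. /g/ is underlying.

/nɛsug/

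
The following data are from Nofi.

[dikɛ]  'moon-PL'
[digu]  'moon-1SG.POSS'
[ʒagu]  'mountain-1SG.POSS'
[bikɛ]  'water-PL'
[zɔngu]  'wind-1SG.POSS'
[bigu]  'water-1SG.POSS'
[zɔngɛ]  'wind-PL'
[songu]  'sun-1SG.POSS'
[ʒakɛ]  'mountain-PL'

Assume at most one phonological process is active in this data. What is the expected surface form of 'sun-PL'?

The PL morpheme has two allomorphs, [-gɛ] and [-kɛ].
By contrast the 1SG.POSS suffix keeps its initial [g] throughout — that segment must be underlying.
The PL suffix is therefore /-kɛ/ underlyingly, with post-nasal voicing: voiceless stops become voiced after a nasal.
After 'sun', which ends in a nasal, the suffix surfaces as [-gɛ], giving [songɛ].

[songɛ]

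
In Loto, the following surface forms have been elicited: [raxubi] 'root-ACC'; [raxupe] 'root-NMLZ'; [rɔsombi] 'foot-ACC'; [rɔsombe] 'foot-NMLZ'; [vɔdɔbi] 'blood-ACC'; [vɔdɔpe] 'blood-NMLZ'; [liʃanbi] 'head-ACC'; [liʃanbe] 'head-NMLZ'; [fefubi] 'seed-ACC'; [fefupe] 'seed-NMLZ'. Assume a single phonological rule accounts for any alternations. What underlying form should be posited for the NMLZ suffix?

The NMLZ suffix surfaces as [-be] and [-pe], depending on the final segment of the stem.
By contrast the ACC suffix keeps its initial [b] throughout — that segment must be underlying.
So the underlying form is /-pe/, and voiceless stops become voiced after a nasal.

/-pe/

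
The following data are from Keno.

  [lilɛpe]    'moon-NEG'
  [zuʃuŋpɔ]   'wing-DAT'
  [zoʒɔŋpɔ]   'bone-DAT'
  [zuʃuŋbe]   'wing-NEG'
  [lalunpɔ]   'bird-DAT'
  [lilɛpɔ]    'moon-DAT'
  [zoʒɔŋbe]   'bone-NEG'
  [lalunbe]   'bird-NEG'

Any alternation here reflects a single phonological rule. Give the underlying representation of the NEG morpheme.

/-be/

The NEG morpheme has two allomorphs, [-be] and [-pe].
The DAT suffix, which begins with [p], is invariant after every stem; so [p] is not altered by any rule here.
The NEG suffix is therefore /-be/ underlyingly, with post-vocalic devoicing: voiced stops become voiceless after a vowel.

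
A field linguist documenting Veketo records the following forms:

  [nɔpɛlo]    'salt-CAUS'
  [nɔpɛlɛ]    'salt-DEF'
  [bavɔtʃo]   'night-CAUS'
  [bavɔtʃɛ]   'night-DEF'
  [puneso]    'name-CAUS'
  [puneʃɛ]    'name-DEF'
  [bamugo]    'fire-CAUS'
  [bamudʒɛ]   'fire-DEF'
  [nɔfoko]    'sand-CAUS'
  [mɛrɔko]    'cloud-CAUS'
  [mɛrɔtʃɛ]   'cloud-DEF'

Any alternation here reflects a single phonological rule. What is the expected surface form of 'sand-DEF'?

The stem for 'cloud' ends in [k] in [mɛrɔko] but [tʃ] in [mɛrɔtʃɛ].
But 'night' keeps [tʃ] in both environments ([bavɔtʃo], [bavɔtʃɛ]), so there is no rule changing /tʃ/ to [k] before the CAUS suffix.
Therefore /k/ is basic and [tʃ] is derived by palatalization before a front vowel (/k/, /g/ and /s/ become palato-alveolar [tʃ], [dʒ] and [ʃ] before a front vowel).
The one attested form of 'sand', [nɔfoko], shows underlying /nɔfok/. Applying the same rule before a front vowel gives [nɔfotʃɛ].

[nɔfotʃɛ]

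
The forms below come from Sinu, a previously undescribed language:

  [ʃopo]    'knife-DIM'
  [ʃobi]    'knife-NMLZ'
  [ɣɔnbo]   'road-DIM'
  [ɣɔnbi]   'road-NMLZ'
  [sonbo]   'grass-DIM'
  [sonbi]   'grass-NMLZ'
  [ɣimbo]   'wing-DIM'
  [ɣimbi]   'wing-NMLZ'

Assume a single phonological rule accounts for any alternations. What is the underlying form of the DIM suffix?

/-po/

The DIM suffix surfaces as [-bo] and [-po], depending on the final segment of the stem.
The NMLZ suffix, which begins with [b], is invariant after every stem; so [b] is not altered by any rule here.
So the underlying form is /-po/, and voiceless stops become voiced after a nasal.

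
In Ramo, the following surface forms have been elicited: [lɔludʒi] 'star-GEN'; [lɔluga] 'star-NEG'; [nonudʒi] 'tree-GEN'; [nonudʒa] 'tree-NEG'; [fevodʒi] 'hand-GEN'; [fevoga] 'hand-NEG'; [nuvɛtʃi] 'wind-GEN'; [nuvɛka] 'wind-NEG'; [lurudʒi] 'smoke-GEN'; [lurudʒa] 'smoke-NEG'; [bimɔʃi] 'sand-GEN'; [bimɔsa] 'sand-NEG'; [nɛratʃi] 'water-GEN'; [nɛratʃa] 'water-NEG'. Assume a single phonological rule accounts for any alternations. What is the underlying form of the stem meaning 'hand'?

/fevog/

The stem for 'hand' ends in [dʒ] in [fevodʒi] but [g] in [fevoga].
If /dʒ/ were underlying and a rule turned it into [g] before the NEG suffix, 'smoke' would also alternate; but it has [dʒ] in both [lurudʒi] and [lurudʒa].
So /g/ is underlying, and a rule of palatalization before a front vowel — /k/, /g/ and /s/ become palato-alveolar [tʃ], [dʒ] and [ʃ] before a front vowel — gives [dʒ].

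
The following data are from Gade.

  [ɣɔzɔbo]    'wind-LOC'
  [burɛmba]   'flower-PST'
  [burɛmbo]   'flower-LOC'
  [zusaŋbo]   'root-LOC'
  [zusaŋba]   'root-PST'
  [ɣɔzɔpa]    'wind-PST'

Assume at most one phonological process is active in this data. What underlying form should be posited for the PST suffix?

/-pa/

The PST morpheme has two allomorphs, [-ba] and [-pa].
The LOC suffix, which begins with [b], is invariant after every stem; so [b] is not altered by any rule here.
The PST suffix is therefore /-pa/ underlyingly, with post-nasal voicing: voiceless stops become voiced after a nasal.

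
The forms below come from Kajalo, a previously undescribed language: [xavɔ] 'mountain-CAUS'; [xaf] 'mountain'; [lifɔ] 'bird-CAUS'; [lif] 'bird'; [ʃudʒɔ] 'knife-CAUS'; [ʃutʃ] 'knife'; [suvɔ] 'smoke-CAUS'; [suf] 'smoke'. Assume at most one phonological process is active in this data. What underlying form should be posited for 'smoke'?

In [suvɔ] and [suf] the final segment of 'smoke' alternates: [v] ~ [f].
The stem 'bird' ([lifɔ], [lif]) shows [f] unchanged in both environments, so [f] cannot be basic with [v] derived before the CAUS suffix.
The underlying segment must be /v/; voiced obstruents become voiceless word-finally, yielding [f] there.

/suv/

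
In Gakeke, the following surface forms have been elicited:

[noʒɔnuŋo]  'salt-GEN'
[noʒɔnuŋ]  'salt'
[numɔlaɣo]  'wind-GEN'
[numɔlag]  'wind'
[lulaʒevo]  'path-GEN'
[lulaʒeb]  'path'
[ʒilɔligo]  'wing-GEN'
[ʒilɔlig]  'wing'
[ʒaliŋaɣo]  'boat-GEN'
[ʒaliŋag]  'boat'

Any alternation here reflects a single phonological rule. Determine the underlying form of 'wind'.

The stem for 'wind' ends in [ɣ] in [numɔlaɣo] but [g] in [numɔlag].
But 'wing' keeps [g] in both environments ([ʒilɔligo], [ʒilɔlig]), so there is no rule changing /g/ to [ɣ] before the GEN suffix.
So /ɣ/ is underlying, and a rule of word-final hardening — voiced fricatives become stops word-finally — gives [g].
Hence 'wind' is /numɔlaɣ/ underlyingly.

/numɔlaɣ/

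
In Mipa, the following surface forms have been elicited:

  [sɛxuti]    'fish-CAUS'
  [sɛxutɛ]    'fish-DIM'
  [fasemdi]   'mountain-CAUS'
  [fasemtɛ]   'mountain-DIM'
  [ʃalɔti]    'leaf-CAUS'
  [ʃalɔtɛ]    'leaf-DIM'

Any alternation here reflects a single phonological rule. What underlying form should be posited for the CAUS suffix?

The CAUS suffix surfaces as [-di] and [-ti], depending on the final segment of the stem.
The DIM suffix, which begins with [t], is invariant after every stem; so [t] is not altered by any rule here.
So the underlying form is /-di/, and voiced stops become voiceless after a vowel.

/-di/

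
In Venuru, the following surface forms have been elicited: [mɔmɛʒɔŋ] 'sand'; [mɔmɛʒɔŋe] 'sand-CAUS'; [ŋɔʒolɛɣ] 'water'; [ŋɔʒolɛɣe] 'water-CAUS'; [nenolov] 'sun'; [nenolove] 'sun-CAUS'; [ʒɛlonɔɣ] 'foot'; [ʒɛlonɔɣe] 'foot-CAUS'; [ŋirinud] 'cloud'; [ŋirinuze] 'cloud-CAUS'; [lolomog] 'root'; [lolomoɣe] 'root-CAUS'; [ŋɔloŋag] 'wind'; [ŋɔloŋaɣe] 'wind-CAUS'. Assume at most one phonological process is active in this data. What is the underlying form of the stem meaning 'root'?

/lolomog/

'root' shows [g] ~ [ɣ] at the end of the stem ([lolomog] vs [lolomoɣe]).
If /ɣ/ were underlying and a rule turned it into [g] in isolation, 'water' would also alternate; but it has [ɣ] in both [ŋɔʒolɛɣ] and [ŋɔʒolɛɣe].
The alternation reflects intervocalic spirantization: voiced stops become fricatives between vowels. /g/ is underlying.
Hence 'root' is /lolomog/ underlyingly.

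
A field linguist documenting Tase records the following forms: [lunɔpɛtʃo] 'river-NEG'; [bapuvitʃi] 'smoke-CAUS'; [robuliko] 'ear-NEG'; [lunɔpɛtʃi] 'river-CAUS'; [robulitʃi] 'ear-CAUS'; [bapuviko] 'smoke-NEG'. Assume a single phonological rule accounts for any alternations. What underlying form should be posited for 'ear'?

/robulik/

The stem for 'ear' ends in [tʃ] in [robulitʃi] but [k] in [robuliko].
If /tʃ/ were underlying and a rule turned it into [k] before the NEG suffix, 'river' would also alternate; but it has [tʃ] in both [lunɔpɛtʃi] and [lunɔpɛtʃo].
The alternation reflects palatalization before a front vowel: /k/ becomes palato-alveolar [tʃ] before a front vowel. /k/ is underlying.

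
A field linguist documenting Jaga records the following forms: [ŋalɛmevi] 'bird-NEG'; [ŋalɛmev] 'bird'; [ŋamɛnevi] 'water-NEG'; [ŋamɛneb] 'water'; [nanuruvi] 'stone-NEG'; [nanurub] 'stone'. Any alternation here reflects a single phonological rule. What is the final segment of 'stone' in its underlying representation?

The root 'stone' surfaces as [nanuruvi] and [nanurub], with a stem-final [v] ~ [b] alternation.
But 'bird' keeps [v] in both environments ([ŋalɛmevi], [ŋalɛmev]), so there is no rule changing /v/ to [b] in isolation.
Therefore /b/ is basic and [v] is derived by intervocalic spirantization (voiced stops become fricatives between vowels).

/b/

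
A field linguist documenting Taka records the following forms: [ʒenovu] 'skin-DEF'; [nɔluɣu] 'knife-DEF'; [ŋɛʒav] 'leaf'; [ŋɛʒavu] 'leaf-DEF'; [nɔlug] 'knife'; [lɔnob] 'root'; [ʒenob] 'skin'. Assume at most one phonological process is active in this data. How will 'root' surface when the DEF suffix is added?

'skin' shows [b] ~ [v] at the end of the stem ([ʒenob] vs [ʒenovu]).
But 'leaf' keeps [v] in both environments ([ŋɛʒav], [ŋɛʒavu]), so there is no rule changing /v/ to [b] in isolation.
The alternation reflects intervocalic spirantization: voiced stops become fricatives between vowels. /b/ is underlying.
From [lɔnob] the stem 'root' is /lɔnob/; between vowels this yields [lɔnovu].

[lɔnovu]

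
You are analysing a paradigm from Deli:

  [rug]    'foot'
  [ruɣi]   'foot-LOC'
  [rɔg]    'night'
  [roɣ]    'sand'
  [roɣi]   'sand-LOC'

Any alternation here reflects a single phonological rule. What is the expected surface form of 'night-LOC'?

The root 'foot' surfaces as [rug] and [ruɣi], with a stem-final [g] ~ [ɣ] alternation.
If /ɣ/ were underlying and a rule turned it into [g] in isolation, 'sand' would also alternate; but it has [ɣ] in both [roɣ] and [roɣi].
The underlying segment must be /g/; voiced stops become fricatives between vowels, yielding [ɣ] there.
From [rɔg] the stem 'night' is /rɔg/; between vowels this yields [rɔɣi].

[rɔɣi]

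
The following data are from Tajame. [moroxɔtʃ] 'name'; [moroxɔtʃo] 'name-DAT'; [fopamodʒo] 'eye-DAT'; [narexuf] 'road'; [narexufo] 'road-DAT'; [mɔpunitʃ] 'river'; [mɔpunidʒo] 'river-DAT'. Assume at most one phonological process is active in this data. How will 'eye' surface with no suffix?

[fopamotʃ]

The stem for 'river' ends in [tʃ] in [mɔpunitʃ] but [dʒ] in [mɔpunidʒo].
But 'name' keeps [tʃ] in both environments ([moroxɔtʃ], [moroxɔtʃo]), so there is no rule changing /tʃ/ to [dʒ] before the DAT suffix.
The alternation reflects word-final obstruent devoicing: voiced obstruents become voiceless word-finally. /dʒ/ is underlying.
The one attested form of 'eye', [fopamodʒo], shows underlying /fopamodʒ/. Applying the same rule word-finally gives [fopamotʃ].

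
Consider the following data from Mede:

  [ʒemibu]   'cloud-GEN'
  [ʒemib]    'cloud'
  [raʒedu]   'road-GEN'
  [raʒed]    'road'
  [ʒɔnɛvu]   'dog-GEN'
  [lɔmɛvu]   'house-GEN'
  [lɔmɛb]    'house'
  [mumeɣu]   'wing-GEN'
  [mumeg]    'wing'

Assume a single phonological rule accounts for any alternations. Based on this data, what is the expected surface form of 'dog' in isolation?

In [lɔmɛvu] and [lɔmɛb] the final segment of 'house' alternates: [v] ~ [b].
If /b/ were underlying and a rule turned it into [v] before the GEN suffix, 'cloud' would also alternate; but it has [b] in both [ʒemibu] and [ʒemib].
So /v/ is underlying, and a rule of word-final hardening — voiced fricatives become stops word-finally — gives [b].
From [ʒɔnɛvu] the stem 'dog' is /ʒɔnɛv/; word-finally this yields [ʒɔnɛb].

[ʒɔnɛb]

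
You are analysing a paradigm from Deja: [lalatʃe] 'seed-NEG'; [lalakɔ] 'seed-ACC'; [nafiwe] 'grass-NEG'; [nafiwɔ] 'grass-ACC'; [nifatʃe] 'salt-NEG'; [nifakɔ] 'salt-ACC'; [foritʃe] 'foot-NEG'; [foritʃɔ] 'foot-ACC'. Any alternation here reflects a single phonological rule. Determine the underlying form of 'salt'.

The root 'salt' surfaces as [nifatʃe] and [nifakɔ], with a stem-final [tʃ] ~ [k] alternation.
Compare 'foot', with invariant [tʃ] in [foritʃe] and [foritʃɔ]: an analysis with underlying /tʃ/ and a rule producing [k] before the ACC suffix would wrongly predict alternation here too.
The underlying segment must be /k/; /k/ becomes palato-alveolar [tʃ] before a front vowel, yielding [tʃ] there.
The underlying form of 'salt' is therefore /nifak/.

/nifak/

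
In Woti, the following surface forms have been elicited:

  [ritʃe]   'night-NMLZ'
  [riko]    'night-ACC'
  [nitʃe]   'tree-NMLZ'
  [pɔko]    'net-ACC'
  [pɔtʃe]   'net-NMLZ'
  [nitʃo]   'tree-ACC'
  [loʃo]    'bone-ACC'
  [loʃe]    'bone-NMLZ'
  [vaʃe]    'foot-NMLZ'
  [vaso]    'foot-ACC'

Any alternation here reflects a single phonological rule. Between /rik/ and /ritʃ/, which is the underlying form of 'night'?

/rik/

In [ritʃe] and [riko] the final segment of 'night' alternates: [tʃ] ~ [k].
The stem 'tree' ([nitʃe], [nitʃo]) shows [tʃ] unchanged in both environments, so [tʃ] cannot be basic with [k] derived before the ACC suffix.
So /k/ is underlying, and a rule of palatalization before a front vowel — /k/ and /s/ become palato-alveolar [tʃ] and [ʃ] before a front vowel — gives [tʃ].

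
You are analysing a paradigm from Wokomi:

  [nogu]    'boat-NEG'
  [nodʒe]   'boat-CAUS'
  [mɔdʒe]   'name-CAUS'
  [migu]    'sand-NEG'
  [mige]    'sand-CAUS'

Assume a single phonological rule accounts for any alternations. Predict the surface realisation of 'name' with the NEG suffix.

[mɔgu]

The root 'boat' surfaces as [nogu] and [nodʒe], with a stem-final [g] ~ [dʒ] alternation.
The stem 'sand' ([migu], [mige]) shows [g] unchanged in both environments, so [g] cannot be basic with [dʒ] derived before the CAUS suffix.
Therefore /dʒ/ is basic and [g] is derived by depalatalization (palato-alveolar /dʒ/ becomes [g] when no front vowel follows).
The one attested form of 'name', [mɔdʒe], shows underlying /mɔdʒ/. Applying the same rule when no front vowel follows gives [mɔgu].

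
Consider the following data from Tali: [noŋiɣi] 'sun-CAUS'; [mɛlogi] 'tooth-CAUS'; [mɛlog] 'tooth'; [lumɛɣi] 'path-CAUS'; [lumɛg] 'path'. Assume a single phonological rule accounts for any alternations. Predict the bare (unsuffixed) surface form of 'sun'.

[noŋig]

The stem for 'path' ends in [ɣ] in [lumɛɣi] but [g] in [lumɛg].
If /g/ were underlying and a rule turned it into [ɣ] before the CAUS suffix, 'tooth' would also alternate; but it has [g] in both [mɛlogi] and [mɛlog].
Therefore /ɣ/ is basic and [g] is derived by word-final hardening (voiced fricatives become stops word-finally).
The one attested form of 'sun', [noŋiɣi], shows underlying /noŋiɣ/. Applying the same rule word-finally gives [noŋig].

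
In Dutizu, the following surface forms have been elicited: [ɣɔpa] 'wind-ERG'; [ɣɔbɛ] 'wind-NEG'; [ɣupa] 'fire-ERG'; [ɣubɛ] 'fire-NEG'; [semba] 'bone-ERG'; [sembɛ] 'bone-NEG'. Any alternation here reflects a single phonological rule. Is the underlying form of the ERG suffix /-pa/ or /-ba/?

/-pa/

The ERG morpheme has two allomorphs, [-ba] and [-pa].
By contrast the NEG suffix keeps its initial [b] throughout — that segment must be underlying.
So the underlying form is /-pa/, and voiceless stops become voiced after a nasal.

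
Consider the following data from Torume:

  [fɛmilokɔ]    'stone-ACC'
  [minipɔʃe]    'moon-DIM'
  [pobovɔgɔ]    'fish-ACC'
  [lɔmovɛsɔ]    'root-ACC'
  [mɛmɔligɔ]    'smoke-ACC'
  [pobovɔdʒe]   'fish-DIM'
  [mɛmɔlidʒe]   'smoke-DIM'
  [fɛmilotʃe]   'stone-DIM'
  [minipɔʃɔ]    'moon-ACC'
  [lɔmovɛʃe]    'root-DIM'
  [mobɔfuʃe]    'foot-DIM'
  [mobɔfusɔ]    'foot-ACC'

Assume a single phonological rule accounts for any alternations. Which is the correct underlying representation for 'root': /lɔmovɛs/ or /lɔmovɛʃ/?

/lɔmovɛs/

The stem for 'root' ends in [ʃ] in [lɔmovɛʃe] but [s] in [lɔmovɛsɔ].
But 'moon' keeps [ʃ] in both environments ([minipɔʃe], [minipɔʃɔ]), so there is no rule changing /ʃ/ to [s] before the ACC suffix.
The alternation reflects palatalization before a front vowel: /k/, /g/ and /s/ become palato-alveolar [tʃ], [dʒ] and [ʃ] before a front vowel. /s/ is underlying.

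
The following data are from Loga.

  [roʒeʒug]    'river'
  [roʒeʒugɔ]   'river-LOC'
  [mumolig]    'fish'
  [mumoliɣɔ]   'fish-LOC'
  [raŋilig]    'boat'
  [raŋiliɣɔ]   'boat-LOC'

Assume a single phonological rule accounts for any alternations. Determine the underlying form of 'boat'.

In [raŋilig] and [raŋiliɣɔ] the final segment of 'boat' alternates: [g] ~ [ɣ].
But 'river' keeps [g] in both environments ([roʒeʒug], [roʒeʒugɔ]), so there is no rule changing /g/ to [ɣ] before the LOC suffix.
The alternation reflects word-final hardening: voiced fricatives become stops word-finally. /ɣ/ is underlying.
So 'boat' = /raŋiliɣ/.

/raŋiliɣ/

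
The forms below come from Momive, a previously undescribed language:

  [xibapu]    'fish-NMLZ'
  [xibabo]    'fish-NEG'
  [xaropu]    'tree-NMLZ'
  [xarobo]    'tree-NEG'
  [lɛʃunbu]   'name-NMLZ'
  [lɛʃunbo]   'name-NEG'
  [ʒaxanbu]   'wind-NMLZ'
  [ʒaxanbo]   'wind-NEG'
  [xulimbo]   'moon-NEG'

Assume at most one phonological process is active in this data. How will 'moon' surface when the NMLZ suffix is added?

The NMLZ suffix surfaces as [-bu] and [-pu], depending on the final segment of the stem.
By contrast the NEG suffix keeps its initial [b] throughout — that segment must be underlying.
The NMLZ suffix is therefore /-pu/ underlyingly, with post-nasal voicing: voiceless stops become voiced after a nasal.
After 'moon', which ends in a nasal, the suffix surfaces as [-bu], giving [xulimbu].

[xulimbu]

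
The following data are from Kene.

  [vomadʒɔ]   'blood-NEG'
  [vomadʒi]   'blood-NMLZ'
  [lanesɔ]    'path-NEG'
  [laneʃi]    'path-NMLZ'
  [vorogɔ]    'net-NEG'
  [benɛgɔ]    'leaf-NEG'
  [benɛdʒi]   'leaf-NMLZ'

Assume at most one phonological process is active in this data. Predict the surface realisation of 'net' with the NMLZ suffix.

[vorodʒi]

In [benɛgɔ] and [benɛdʒi] the final segment of 'leaf' alternates: [g] ~ [dʒ].
If /dʒ/ were underlying and a rule turned it into [g] before the NEG suffix, 'blood' would also alternate; but it has [dʒ] in both [vomadʒɔ] and [vomadʒi].
So /g/ is underlying, and a rule of palatalization before a front vowel — /g/ and /s/ become palato-alveolar [dʒ] and [ʃ] before a front vowel — gives [dʒ].
The one attested form of 'net', [vorogɔ], shows underlying /vorog/. Applying the same rule before a front vowel gives [vorodʒi].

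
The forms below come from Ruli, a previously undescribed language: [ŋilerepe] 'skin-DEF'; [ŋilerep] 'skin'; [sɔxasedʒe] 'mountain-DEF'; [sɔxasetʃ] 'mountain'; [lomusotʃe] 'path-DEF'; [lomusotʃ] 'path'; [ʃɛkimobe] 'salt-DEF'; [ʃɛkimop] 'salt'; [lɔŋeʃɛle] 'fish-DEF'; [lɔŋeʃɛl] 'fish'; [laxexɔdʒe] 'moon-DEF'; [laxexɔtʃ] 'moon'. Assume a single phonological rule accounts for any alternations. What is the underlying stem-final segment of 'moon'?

/dʒ/

In [laxexɔdʒe] and [laxexɔtʃ] the final segment of 'moon' alternates: [dʒ] ~ [tʃ].
Compare 'path', with invariant [tʃ] in [lomusotʃe] and [lomusotʃ]: an analysis with underlying /tʃ/ and a rule producing [dʒ] before the DEF suffix would wrongly predict alternation here too.
The alternation reflects word-final obstruent devoicing: voiced obstruents become voiceless word-finally. /dʒ/ is underlying.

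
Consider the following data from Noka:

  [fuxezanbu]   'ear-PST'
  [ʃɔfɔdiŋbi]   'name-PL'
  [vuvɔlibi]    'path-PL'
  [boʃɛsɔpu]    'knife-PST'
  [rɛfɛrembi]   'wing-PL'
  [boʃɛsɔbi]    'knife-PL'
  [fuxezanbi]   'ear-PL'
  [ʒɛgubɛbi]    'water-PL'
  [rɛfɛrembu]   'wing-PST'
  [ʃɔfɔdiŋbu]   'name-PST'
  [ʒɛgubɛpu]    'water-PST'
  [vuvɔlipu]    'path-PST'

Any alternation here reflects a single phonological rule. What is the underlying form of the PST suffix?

The PST suffix surfaces as [-bu] and [-pu], depending on the final segment of the stem.
By contrast the PL suffix keeps its initial [b] throughout — that segment must be underlying.
So the underlying form is /-pu/, and voiceless stops become voiced after a nasal.

/-pu/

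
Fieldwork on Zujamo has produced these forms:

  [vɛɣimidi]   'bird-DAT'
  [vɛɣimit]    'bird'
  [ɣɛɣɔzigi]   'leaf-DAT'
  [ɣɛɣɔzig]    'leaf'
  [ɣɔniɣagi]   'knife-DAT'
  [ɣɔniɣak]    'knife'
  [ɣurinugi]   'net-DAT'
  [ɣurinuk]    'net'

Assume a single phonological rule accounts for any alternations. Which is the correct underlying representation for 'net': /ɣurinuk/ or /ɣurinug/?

The stem for 'net' ends in [g] in [ɣurinugi] but [k] in [ɣurinuk].
But 'leaf' keeps [g] in both environments ([ɣɛɣɔzigi], [ɣɛɣɔzig]), so there is no rule changing /g/ to [k] in isolation.
Therefore /k/ is basic and [g] is derived by intervocalic voicing (voiceless stops become voiced between vowels).

/ɣurinuk/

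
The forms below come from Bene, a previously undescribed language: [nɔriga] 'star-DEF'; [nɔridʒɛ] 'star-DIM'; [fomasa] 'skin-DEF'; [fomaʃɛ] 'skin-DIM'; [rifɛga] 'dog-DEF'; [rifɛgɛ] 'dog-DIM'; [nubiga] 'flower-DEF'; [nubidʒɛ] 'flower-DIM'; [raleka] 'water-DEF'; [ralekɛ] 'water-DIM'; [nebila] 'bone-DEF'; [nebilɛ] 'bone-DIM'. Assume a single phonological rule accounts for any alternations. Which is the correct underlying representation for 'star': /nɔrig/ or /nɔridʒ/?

/nɔridʒ/

'star' shows [g] ~ [dʒ] at the end of the stem ([nɔriga] vs [nɔridʒɛ]).
Compare 'dog', with invariant [g] in [rifɛga] and [rifɛgɛ]: an analysis with underlying /g/ and a rule producing [dʒ] before the DIM suffix would wrongly predict alternation here too.
The alternation reflects depalatalization: palato-alveolar /dʒ/ and /ʃ/ become [g] and [s] when no front vowel follows. /dʒ/ is underlying.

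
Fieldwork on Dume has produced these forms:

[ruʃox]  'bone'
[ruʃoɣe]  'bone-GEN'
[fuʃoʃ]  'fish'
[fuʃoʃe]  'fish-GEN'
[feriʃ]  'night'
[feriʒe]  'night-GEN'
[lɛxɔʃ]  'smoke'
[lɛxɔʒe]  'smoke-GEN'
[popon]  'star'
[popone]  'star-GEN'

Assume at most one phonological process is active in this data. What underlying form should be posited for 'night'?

/feriʒ/

The stem for 'night' ends in [ʃ] in [feriʃ] but [ʒ] in [feriʒe].
But 'fish' keeps [ʃ] in both environments ([fuʃoʃ], [fuʃoʃe]), so there is no rule changing /ʃ/ to [ʒ] before the GEN suffix.
So /ʒ/ is underlying, and a rule of word-final obstruent devoicing — voiced obstruents become voiceless word-finally — gives [ʃ].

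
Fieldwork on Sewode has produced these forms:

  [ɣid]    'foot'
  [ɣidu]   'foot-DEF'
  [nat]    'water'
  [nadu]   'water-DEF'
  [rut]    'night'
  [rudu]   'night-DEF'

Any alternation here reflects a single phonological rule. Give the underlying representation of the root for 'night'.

/rut/

The root 'night' surfaces as [rut] and [rudu], with a stem-final [t] ~ [d] alternation.
But 'foot' keeps [d] in both environments ([ɣid], [ɣidu]), so there is no rule changing /d/ to [t] in isolation.
Therefore /t/ is basic and [d] is derived by intervocalic voicing (voiceless stops become voiced between vowels).
The underlying form of 'night' is therefore /rut/.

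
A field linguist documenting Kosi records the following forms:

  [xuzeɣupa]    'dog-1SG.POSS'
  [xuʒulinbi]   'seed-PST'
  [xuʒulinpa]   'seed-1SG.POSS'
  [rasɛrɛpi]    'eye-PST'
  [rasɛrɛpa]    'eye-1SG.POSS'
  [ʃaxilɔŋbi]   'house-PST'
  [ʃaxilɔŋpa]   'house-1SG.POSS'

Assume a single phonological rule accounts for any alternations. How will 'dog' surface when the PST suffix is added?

The PST suffix surfaces as [-bi] and [-pi], depending on the final segment of the stem.
The 1SG.POSS suffix, which begins with [p], is invariant after every stem; so [p] is not altered by any rule here.
The PST suffix is therefore /-bi/ underlyingly, with post-vocalic devoicing: voiced stops become voiceless after a vowel.
After 'dog', which ends in a vowel, the suffix surfaces as [-pi], giving [xuzeɣupi].

[xuzeɣupi]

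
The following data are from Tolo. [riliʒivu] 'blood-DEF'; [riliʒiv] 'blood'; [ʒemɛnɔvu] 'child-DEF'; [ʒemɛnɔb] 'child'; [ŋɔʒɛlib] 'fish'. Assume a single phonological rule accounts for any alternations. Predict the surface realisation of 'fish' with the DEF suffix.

[ŋɔʒɛlivu]

In [ʒemɛnɔvu] and [ʒemɛnɔb] the final segment of 'child' alternates: [v] ~ [b].
Compare 'blood', with invariant [v] in [riliʒivu] and [riliʒiv]: an analysis with underlying /v/ and a rule producing [b] in isolation would wrongly predict alternation here too.
So /b/ is underlying, and a rule of intervocalic spirantization — voiced stops become fricatives between vowels — gives [v].
From [ŋɔʒɛlib] the stem 'fish' is /ŋɔʒɛlib/; between vowels this yields [ŋɔʒɛlivu].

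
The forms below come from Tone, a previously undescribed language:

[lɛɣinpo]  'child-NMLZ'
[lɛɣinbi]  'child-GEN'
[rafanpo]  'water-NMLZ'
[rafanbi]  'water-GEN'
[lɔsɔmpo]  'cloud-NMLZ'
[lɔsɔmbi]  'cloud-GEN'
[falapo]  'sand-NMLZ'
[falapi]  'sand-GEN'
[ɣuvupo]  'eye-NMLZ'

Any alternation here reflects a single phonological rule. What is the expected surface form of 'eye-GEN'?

[ɣuvupi]

The GEN morpheme has two allomorphs, [-bi] and [-pi].
The NMLZ suffix, which begins with [p], is invariant after every stem; so [p] is not altered by any rule here.
So the underlying form is /-bi/, and voiced stops become voiceless after a vowel.
After 'eye', which ends in a vowel, the suffix surfaces as [-pi], giving [ɣuvupi].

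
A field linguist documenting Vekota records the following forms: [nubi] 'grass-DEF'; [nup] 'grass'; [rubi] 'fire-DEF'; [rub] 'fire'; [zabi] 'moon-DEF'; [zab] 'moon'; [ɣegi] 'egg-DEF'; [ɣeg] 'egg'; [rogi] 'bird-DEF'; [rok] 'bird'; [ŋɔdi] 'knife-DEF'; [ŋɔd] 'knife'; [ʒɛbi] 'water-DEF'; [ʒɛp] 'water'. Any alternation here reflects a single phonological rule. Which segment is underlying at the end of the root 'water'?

/p/

The stem for 'water' ends in [b] in [ʒɛbi] but [p] in [ʒɛp].
But 'moon' keeps [b] in both environments ([zabi], [zab]), so there is no rule changing /b/ to [p] in isolation.
So /p/ is underlying, and a rule of intervocalic voicing — voiceless stops become voiced between vowels — gives [b].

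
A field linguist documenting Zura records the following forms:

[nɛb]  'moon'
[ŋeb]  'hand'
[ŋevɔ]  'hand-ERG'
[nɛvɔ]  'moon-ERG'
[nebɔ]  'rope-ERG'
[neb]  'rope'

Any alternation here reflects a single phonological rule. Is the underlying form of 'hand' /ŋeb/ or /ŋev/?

/ŋev/

The stem for 'hand' ends in [b] in [ŋeb] but [v] in [ŋevɔ].
The stem 'rope' ([neb], [nebɔ]) shows [b] unchanged in both environments, so [b] cannot be basic with [v] derived before the ERG suffix.
The alternation reflects word-final hardening: voiced fricatives become stops word-finally. /v/ is underlying.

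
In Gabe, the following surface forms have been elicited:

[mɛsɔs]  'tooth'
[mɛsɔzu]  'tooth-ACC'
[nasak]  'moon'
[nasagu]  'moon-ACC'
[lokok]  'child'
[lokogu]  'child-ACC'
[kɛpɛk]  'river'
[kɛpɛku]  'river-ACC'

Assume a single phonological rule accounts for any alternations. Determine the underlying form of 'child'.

/lokog/

The root 'child' surfaces as [lokok] and [lokogu], with a stem-final [k] ~ [g] alternation.
But 'river' keeps [k] in both environments ([kɛpɛk], [kɛpɛku]), so there is no rule changing /k/ to [g] before the ACC suffix.
The underlying segment must be /g/; voiced obstruents become voiceless word-finally, yielding [k] there.
So 'child' = /lokog/.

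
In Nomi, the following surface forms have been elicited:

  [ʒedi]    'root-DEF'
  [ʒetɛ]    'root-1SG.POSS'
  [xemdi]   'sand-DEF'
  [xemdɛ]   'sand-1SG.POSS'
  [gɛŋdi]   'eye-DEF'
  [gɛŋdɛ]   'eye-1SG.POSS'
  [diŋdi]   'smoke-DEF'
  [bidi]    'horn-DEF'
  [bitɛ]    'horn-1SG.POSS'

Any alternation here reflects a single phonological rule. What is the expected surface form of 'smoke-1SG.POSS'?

The 1SG.POSS suffix surfaces as [-dɛ] and [-tɛ], depending on the final segment of the stem.
By contrast the DEF suffix keeps its initial [d] throughout — that segment must be underlying.
So the underlying form is /-tɛ/, and voiceless stops become voiced after a nasal.
After 'smoke', which ends in a nasal, the suffix surfaces as [-dɛ], giving [diŋdɛ].

[diŋdɛ]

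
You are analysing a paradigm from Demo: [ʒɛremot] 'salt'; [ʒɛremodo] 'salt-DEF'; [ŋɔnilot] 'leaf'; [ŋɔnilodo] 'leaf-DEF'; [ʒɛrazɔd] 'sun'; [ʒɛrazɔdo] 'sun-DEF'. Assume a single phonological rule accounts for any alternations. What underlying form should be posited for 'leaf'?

'leaf' shows [t] ~ [d] at the end of the stem ([ŋɔnilot] vs [ŋɔnilodo]).
Compare 'sun', with invariant [d] in [ʒɛrazɔd] and [ʒɛrazɔdo]: an analysis with underlying /d/ and a rule producing [t] in isolation would wrongly predict alternation here too.
The underlying segment must be /t/; voiceless stops become voiced between vowels, yielding [d] there.
Hence 'leaf' is /ŋɔnilot/ underlyingly.

/ŋɔnilot/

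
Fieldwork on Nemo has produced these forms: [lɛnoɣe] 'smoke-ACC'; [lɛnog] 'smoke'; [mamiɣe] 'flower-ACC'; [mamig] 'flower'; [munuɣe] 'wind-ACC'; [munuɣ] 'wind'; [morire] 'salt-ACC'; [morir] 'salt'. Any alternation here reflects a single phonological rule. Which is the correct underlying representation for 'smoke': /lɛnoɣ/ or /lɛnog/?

The stem for 'smoke' ends in [ɣ] in [lɛnoɣe] but [g] in [lɛnog].
But 'wind' keeps [ɣ] in both environments ([munuɣe], [munuɣ]), so there is no rule changing /ɣ/ to [g] in isolation.
Therefore /g/ is basic and [ɣ] is derived by intervocalic spirantization (voiced stops become fricatives between vowels).

/lɛnog/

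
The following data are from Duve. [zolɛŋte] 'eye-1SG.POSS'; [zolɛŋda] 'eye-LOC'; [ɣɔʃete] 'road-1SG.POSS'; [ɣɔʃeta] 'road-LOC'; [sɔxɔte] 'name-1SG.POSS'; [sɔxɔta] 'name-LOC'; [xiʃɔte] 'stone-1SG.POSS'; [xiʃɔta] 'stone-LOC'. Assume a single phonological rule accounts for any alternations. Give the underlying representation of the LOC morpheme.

/-da/

The LOC suffix surfaces as [-da] and [-ta], depending on the final segment of the stem.
The 1SG.POSS suffix, which begins with [t], is invariant after every stem; so [t] is not altered by any rule here.
The LOC suffix is therefore /-da/ underlyingly, with post-vocalic devoicing: voiced stops become voiceless after a vowel.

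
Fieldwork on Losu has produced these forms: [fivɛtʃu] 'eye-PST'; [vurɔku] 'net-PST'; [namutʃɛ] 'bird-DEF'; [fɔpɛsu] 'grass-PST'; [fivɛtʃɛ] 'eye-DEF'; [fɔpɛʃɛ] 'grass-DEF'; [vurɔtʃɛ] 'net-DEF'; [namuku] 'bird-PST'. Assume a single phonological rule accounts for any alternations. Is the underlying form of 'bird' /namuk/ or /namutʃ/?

/namuk/

'bird' shows [k] ~ [tʃ] at the end of the stem ([namuku] vs [namutʃɛ]).
But 'eye' keeps [tʃ] in both environments ([fivɛtʃu], [fivɛtʃɛ]), so there is no rule changing /tʃ/ to [k] before the PST suffix.
So /k/ is underlying, and a rule of palatalization before a front vowel — /k/ and /s/ become palato-alveolar [tʃ] and [ʃ] before a front vowel — gives [tʃ].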